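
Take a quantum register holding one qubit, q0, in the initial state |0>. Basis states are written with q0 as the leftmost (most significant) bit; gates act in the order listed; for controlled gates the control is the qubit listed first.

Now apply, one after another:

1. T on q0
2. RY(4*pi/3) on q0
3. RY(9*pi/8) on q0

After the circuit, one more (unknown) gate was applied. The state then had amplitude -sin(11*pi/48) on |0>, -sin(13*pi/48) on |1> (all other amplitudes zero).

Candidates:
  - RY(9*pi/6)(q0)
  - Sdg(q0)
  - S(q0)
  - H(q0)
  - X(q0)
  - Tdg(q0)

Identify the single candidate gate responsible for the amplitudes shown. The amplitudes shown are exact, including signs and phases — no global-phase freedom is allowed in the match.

It was X(q0) that produced the state shown.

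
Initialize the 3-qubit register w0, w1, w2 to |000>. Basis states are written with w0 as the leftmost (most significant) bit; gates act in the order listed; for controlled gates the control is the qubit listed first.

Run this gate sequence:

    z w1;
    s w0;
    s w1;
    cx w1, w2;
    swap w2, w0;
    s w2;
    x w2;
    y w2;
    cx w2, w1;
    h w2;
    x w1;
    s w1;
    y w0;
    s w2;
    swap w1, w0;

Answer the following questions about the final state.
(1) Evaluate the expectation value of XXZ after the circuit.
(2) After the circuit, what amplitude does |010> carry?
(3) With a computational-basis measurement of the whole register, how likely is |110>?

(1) In the final state, XXZ has expectation 0.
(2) |010> carries amplitude 0 in the final state.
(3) A full measurement returns |110> with probability 1/2.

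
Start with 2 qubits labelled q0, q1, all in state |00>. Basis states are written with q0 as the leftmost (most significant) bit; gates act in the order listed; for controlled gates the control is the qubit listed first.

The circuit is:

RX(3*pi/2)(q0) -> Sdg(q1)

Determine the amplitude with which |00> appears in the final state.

The final state's coefficient on |00> equals -sqrt(2)/2.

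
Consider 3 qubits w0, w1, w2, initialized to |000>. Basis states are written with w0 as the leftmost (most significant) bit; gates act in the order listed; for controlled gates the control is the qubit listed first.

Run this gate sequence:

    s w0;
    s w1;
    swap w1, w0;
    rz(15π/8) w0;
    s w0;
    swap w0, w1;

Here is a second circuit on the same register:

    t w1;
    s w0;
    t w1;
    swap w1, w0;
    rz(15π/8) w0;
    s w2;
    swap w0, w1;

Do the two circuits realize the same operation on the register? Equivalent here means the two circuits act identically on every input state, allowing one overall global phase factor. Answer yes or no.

No: there is an input state on which the two circuits produce genuinely different outputs (not merely differing by a phase).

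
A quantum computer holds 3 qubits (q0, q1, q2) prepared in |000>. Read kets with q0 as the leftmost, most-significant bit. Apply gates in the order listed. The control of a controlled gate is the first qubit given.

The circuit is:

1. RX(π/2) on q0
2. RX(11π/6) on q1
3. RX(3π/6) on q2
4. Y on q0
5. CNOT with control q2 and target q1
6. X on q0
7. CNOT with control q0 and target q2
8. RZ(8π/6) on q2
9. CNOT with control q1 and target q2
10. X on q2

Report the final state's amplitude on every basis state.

After the circuit, the state carries amplitude (-sqrt(2) + sqrt(6))*exp(I*pi/6)/8 on |000>, (sqrt(2) + sqrt(6))*exp(5*I*pi/6)/8 on |001>, (-sqrt(6) + sqrt(2))*exp(I*pi/3)/8 on |010>, (-sqrt(6) - sqrt(2))*exp(2*I*pi/3)/8 on |011>, (sqrt(2) + sqrt(6))*exp(2*I*pi/3)/8 on |100>, (-sqrt(6) + sqrt(2))*exp(I*pi/3)/8 on |101>, (sqrt(2) + sqrt(6))*exp(5*I*pi/6)/8 on |110>, (-sqrt(6) + sqrt(2))*exp(I*pi/6)/8 on |111>.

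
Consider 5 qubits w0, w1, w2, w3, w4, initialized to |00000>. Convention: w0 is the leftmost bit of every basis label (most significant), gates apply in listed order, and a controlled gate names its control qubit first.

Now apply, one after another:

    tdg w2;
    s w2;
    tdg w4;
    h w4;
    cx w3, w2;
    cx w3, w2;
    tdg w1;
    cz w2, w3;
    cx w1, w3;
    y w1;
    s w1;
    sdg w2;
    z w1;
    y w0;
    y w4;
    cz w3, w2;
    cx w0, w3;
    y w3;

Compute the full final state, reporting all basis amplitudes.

The resulting statevector has amplitude -sqrt(2)*I/2 on |11000>, sqrt(2)*I/2 on |11001>, and 0 on every other basis state. Key observation: gates 5-6 undo each other exactly, leaving only the rest of the circuit to track.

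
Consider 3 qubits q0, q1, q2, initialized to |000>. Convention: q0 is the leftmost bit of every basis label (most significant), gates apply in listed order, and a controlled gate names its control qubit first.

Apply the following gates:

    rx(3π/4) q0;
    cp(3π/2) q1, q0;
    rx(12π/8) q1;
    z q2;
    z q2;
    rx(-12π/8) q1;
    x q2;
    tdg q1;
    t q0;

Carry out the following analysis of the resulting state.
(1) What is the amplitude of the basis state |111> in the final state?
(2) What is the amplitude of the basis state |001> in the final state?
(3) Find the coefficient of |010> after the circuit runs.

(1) |111> carries amplitude 0 in the final state.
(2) |001> carries amplitude sqrt(2 - sqrt(2))/2 in the final state.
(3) The amplitude on |010> is 0.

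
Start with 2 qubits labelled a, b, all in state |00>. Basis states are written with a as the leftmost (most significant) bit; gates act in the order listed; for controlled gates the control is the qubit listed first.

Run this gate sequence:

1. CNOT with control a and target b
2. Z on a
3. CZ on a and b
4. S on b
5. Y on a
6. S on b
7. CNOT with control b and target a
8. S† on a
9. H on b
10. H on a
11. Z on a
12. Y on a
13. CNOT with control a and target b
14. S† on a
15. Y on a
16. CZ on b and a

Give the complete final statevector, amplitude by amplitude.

After the circuit, the state carries amplitude -I/2 on |00>, -I/2 on |01>, 1/2 on |10>, -1/2 on |11>.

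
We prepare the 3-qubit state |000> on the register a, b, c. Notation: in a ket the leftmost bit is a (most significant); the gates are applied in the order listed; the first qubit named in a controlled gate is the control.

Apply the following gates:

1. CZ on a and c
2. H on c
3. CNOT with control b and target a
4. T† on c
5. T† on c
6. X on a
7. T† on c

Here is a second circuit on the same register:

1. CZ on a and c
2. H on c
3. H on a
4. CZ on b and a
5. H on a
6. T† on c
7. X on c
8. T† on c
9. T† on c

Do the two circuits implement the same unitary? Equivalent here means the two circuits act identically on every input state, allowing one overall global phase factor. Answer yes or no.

No, they are not equivalent — no single phase factor reconciles the two unitaries.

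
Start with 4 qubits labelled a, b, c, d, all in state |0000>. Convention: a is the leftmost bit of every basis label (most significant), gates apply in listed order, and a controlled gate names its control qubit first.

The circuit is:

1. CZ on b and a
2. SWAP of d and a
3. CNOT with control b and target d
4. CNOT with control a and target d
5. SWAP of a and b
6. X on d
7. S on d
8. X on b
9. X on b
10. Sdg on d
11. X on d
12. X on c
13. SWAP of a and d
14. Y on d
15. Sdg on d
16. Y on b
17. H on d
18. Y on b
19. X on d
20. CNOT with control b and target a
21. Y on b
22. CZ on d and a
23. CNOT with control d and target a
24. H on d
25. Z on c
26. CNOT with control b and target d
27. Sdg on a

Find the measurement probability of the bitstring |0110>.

Outcome |0110> occurs with probability 1/4. Key observation: steps 6-11 multiply out to the identity, so the circuit reduces to the remaining gates.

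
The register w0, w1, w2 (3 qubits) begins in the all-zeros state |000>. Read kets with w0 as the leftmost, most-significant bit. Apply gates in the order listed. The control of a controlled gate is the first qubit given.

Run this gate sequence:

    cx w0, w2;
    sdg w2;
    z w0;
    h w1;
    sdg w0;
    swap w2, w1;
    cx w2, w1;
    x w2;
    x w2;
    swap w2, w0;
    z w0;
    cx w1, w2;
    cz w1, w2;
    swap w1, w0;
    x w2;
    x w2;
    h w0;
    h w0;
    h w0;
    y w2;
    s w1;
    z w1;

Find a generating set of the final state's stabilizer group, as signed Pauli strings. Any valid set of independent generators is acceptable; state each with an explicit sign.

The stabilizer group can be generated by -XIZ, -ZXY, -IZZ, among other valid generating sets.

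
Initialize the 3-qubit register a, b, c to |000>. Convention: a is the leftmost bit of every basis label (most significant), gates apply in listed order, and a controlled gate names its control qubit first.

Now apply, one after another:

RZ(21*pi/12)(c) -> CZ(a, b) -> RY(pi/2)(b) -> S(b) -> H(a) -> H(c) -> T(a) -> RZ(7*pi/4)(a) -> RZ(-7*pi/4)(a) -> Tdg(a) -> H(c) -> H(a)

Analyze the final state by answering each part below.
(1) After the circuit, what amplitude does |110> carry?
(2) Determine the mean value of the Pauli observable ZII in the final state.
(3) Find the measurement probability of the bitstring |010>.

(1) |110> carries amplitude 0 in the final state. Key observation: the block from step 5 through step 12 cancels to the identity and can be dropped.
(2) The expectation value of ZII is 1.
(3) Outcome |010> occurs with probability 1/2.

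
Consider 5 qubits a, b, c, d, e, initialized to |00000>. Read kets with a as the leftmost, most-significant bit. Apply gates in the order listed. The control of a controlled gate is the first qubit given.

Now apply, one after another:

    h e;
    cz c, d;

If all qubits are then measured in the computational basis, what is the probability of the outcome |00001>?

The probability of measuring |00001> is 1/2.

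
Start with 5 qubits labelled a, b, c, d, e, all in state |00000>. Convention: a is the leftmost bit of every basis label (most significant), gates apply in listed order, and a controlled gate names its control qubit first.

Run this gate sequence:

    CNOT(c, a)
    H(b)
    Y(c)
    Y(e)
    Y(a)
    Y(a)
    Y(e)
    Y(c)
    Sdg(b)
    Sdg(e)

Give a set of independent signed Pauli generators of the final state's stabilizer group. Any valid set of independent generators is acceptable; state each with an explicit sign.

The stabilizer group can be generated by -IYIII, +ZIIII, +IIZII, +IIIZI, +IIIIZ, among other valid generating sets.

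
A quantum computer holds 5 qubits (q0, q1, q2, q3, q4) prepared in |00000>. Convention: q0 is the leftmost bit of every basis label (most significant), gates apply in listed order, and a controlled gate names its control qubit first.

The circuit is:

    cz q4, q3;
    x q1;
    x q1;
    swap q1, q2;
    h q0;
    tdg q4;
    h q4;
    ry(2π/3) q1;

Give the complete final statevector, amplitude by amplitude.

After the circuit, the state carries amplitude 1/4 on |00000>, 1/4 on |00001>, sqrt(3)/4 on |01000>, sqrt(3)/4 on |01001>, 1/4 on |10000>, 1/4 on |10001>, sqrt(3)/4 on |11000>, sqrt(3)/4 on |11001>, and 0 on every other basis state.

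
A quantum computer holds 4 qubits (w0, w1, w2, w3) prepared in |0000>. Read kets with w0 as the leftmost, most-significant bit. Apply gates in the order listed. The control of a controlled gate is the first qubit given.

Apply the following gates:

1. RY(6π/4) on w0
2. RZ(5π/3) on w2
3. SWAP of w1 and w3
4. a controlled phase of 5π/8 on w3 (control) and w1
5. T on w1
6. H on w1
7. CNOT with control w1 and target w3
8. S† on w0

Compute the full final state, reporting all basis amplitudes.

The resulting statevector has amplitude exp(I*pi/6)/2 on |0000>, exp(I*pi/6)/2 on |0101>, exp(2*I*pi/3)/2 on |1000>, exp(2*I*pi/3)/2 on |1101>, and 0 on every other basis state.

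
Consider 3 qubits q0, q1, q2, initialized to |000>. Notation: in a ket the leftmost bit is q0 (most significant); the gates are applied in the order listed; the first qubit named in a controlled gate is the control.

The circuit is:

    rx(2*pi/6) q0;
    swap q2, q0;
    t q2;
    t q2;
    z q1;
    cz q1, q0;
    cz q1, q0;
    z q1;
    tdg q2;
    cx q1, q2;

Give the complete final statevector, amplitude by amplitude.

The resulting statevector has amplitude sqrt(3)/2 on |000>, -exp(3*I*pi/4)/2 on |001>, and 0 on every other basis state.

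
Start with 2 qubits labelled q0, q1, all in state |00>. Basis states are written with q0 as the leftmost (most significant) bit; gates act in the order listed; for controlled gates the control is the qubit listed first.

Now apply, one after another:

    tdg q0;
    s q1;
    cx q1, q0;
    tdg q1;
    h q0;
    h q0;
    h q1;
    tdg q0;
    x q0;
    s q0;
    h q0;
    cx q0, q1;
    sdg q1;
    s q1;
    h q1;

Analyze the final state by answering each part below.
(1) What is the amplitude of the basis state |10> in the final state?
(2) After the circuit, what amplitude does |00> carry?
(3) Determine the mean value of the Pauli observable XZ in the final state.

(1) The amplitude on |10> is -sqrt(2)*I/2.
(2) The final state's coefficient on |00> equals sqrt(2)*I/2.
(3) The expectation value of XZ is -1.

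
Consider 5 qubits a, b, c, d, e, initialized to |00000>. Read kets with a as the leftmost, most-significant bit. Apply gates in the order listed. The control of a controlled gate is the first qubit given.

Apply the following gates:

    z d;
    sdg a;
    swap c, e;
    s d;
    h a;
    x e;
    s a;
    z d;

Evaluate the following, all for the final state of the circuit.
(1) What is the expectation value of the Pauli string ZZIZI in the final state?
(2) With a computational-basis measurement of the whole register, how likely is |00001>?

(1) The observable ZZIZI averages to 0.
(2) The probability of measuring |00001> is 1/2.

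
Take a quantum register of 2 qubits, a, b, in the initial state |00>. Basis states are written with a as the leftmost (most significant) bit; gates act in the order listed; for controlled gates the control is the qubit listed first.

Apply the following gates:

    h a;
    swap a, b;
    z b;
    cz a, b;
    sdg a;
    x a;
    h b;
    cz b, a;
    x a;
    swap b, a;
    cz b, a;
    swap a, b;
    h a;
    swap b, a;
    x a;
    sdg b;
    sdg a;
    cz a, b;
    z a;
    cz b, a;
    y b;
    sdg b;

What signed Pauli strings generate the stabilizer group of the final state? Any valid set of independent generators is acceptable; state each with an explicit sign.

The final state is stabilized by the group generated by -IX, +ZI; other independent generating sets are equally valid.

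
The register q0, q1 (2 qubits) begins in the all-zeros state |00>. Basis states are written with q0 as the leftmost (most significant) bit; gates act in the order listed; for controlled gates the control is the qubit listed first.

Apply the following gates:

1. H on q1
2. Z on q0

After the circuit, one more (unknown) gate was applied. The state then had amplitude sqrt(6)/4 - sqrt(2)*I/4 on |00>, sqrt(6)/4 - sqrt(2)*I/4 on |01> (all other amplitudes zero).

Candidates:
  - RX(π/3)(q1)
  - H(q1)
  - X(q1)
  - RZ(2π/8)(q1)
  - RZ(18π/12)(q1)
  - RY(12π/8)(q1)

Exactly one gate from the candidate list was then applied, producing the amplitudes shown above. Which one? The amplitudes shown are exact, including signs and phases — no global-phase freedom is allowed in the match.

It was RX(π/3)(q1) that produced the state shown.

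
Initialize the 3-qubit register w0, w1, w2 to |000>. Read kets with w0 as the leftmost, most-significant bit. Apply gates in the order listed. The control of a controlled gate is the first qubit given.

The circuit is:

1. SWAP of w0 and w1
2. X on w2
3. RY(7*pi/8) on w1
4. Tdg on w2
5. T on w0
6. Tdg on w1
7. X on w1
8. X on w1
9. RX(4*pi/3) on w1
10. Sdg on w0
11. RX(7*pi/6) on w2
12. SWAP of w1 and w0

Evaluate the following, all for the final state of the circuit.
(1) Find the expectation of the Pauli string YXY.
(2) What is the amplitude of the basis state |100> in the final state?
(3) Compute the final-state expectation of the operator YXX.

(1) The expectation value of YXY is 0.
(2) The amplitude on |100> is sqrt(2)*sin(7*pi/16)/8 + sqrt(6)*sin(7*pi/16)/8 - sqrt(6)*exp(-I*pi/4)*cos(7*pi/16)/8 - 3*sqrt(2)*exp(-I*pi/4)*cos(7*pi/16)/8.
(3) The expectation value of YXX is 0.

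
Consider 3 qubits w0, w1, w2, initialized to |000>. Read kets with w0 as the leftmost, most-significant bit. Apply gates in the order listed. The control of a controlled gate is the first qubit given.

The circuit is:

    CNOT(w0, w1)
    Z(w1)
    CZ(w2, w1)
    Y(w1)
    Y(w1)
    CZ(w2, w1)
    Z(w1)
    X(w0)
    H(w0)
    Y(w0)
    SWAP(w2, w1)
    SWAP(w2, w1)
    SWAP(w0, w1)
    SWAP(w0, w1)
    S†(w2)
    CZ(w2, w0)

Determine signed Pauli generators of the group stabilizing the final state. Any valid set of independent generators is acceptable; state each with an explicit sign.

The stabilizer group can be generated by +XII, +IZI, +IIZ, among other valid generating sets. Key observation: gates 2-7 undo each other exactly, leaving only the rest of the circuit to track.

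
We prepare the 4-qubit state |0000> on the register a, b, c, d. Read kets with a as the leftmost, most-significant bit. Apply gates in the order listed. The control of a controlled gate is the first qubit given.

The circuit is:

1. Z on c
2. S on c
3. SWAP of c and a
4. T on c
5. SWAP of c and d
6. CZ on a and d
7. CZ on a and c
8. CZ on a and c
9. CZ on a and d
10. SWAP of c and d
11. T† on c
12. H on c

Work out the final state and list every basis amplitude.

The resulting statevector has amplitude sqrt(2)/2 on |0000>, sqrt(2)/2 on |0010>, and 0 on every other basis state. Key observation: steps 4-11 multiply out to the identity, so the circuit reduces to the remaining gates.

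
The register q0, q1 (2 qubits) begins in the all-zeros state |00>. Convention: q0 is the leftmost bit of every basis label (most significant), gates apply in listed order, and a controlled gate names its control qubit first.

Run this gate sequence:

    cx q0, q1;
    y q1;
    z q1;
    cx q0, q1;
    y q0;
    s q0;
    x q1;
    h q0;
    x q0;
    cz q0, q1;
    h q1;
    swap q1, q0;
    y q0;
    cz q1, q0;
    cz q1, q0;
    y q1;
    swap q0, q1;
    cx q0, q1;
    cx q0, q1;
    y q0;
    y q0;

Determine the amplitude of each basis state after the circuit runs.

The final amplitudes are -I/2 on |00>, I/2 on |01>, -I/2 on |10>, I/2 on |11>.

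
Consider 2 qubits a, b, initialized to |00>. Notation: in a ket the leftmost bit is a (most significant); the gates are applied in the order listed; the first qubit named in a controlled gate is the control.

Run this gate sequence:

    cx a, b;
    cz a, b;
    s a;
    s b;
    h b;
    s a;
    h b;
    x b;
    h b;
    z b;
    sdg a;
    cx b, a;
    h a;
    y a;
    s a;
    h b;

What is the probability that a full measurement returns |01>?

A full measurement returns |01> with probability 1/2. Key observation: steps 7-10 multiply out to the identity, so the circuit reduces to the remaining gates.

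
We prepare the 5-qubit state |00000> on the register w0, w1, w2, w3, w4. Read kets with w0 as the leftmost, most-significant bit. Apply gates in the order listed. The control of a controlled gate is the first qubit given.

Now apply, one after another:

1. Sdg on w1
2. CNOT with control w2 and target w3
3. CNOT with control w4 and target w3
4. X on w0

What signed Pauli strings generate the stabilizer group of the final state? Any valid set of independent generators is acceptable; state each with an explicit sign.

The final state is stabilized by the group generated by -ZIIII, +IZIII, +IIZII, +IIIZI, +IIIIZ; other independent generating sets are equally valid.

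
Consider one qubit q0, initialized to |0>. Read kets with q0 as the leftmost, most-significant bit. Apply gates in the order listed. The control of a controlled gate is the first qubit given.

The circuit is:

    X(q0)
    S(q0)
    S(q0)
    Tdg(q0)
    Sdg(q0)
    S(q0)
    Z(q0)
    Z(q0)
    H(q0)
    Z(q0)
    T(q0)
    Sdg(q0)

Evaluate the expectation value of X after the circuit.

The observable X averages to sqrt(2)/2.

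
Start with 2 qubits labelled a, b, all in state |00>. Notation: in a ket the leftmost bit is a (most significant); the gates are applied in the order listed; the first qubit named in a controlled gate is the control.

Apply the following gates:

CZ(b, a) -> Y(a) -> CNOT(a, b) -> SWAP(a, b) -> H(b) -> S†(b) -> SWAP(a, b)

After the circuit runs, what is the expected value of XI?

The expectation value of XI is 0.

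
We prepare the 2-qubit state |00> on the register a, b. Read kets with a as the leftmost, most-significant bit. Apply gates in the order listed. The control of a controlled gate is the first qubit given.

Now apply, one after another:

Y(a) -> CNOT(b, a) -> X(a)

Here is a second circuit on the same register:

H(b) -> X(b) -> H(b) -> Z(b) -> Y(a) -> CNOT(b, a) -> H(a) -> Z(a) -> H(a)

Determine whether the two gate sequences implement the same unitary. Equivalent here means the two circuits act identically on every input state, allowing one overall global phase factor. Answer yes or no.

Yes — the two circuits implement the same unitary up to a global phase.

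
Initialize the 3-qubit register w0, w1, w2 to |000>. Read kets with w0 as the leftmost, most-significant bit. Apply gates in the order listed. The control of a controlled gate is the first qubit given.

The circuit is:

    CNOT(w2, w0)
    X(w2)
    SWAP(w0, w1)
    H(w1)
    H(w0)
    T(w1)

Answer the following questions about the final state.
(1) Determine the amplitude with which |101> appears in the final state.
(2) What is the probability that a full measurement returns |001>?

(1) The final state's coefficient on |101> equals 1/2.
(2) A full measurement returns |001> with probability 1/4.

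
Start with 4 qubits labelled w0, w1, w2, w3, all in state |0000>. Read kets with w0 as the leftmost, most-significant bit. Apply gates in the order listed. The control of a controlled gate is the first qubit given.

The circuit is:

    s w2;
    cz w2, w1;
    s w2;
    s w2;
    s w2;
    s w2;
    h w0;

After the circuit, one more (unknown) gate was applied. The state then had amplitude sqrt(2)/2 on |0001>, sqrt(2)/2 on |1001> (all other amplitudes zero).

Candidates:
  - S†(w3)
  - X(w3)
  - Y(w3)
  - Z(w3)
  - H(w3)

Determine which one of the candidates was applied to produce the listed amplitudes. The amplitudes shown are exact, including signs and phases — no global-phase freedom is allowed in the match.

It was X(w3) that produced the state shown.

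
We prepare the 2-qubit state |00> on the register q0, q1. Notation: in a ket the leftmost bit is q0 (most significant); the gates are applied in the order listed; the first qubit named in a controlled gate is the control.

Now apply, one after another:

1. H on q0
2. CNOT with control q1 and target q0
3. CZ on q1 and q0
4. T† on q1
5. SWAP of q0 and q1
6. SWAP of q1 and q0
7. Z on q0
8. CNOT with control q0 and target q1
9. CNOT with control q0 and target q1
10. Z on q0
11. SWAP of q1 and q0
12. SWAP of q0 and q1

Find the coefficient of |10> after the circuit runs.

|10> carries amplitude sqrt(2)/2 in the final state. Key observation: gates 5-12 undo each other exactly, leaving only the rest of the circuit to track.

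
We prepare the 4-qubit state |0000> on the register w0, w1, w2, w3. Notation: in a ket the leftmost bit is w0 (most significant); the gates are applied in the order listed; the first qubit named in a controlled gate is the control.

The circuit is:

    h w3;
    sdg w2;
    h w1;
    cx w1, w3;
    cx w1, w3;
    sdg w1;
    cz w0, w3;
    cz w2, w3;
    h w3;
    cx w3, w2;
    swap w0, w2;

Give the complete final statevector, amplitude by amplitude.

After the circuit, the state carries amplitude sqrt(2)/2 on |0000>, -sqrt(2)*I/2 on |0100>, and 0 on every other basis state. Key observation: steps 4-5 multiply out to the identity, so the circuit reduces to the remaining gates.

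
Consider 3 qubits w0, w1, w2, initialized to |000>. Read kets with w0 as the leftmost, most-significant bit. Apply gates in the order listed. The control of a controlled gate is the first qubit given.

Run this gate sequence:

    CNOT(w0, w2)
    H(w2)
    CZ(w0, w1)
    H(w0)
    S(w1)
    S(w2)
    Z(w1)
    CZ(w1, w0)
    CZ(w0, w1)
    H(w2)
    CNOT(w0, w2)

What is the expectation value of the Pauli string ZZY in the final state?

In the final state, ZZY has expectation -1.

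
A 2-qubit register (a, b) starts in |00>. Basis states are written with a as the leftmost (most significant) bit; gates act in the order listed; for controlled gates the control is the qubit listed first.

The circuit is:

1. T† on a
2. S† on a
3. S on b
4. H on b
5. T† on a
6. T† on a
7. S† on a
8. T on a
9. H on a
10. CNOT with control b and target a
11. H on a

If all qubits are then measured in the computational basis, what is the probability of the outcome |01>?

Outcome |01> occurs with probability 1/2.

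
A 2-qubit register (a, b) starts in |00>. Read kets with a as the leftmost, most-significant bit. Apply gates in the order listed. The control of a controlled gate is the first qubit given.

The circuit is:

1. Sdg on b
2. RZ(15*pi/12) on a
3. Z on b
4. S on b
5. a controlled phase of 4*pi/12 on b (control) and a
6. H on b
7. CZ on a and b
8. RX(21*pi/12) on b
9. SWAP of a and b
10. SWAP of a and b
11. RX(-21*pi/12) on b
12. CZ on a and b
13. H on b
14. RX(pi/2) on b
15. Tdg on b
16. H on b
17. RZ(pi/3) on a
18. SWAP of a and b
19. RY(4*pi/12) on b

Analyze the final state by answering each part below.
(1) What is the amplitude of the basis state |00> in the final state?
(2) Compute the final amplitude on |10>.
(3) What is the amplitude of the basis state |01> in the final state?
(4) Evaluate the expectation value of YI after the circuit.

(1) The amplitude on |00> is sqrt(3)*(-1 + exp(I*pi/4))*exp(5*I*pi/24)/4. Key observation: gates 6-13 undo each other exactly, leaving only the rest of the circuit to track.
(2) |10> carries amplitude sqrt(3)*(-1 - exp(I*pi/4))*exp(5*I*pi/24)/4 in the final state.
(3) |01> carries amplitude (-1 + exp(I*pi/4))*exp(5*I*pi/24)/4 in the final state.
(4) In the final state, YI has expectation sqrt(2)/2.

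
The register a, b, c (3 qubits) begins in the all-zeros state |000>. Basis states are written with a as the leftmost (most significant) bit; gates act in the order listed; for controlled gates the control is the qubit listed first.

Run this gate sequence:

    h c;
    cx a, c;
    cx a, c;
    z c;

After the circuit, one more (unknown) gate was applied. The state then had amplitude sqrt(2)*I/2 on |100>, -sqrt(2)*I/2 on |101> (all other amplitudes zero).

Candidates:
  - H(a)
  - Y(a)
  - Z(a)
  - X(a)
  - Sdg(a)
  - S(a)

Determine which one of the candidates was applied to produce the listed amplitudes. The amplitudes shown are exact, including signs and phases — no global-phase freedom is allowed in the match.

It was Y(a) that produced the state shown. Key observation: steps 2-3 multiply out to the identity, so the circuit reduces to the remaining gates.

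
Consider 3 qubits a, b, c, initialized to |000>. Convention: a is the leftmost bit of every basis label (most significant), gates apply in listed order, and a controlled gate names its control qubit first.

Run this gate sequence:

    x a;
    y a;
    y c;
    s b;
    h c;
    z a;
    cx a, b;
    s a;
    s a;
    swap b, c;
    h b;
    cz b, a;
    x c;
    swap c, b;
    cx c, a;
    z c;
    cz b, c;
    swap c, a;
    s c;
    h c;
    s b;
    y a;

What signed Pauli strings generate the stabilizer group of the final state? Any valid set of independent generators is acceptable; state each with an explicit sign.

One valid set of independent stabilizer generators is -IIX, +ZII, -IZI (any independent generating set of the same group is equally correct).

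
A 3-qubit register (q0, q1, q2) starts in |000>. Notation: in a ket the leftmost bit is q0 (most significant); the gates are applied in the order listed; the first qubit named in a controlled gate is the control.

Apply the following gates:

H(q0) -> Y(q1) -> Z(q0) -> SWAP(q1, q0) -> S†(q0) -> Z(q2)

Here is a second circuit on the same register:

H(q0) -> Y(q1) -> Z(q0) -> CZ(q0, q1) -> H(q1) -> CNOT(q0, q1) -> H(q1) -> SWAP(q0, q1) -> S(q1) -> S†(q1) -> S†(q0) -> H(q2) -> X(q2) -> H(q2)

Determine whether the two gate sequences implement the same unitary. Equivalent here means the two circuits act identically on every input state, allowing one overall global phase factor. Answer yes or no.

Yes: on every input state the two circuits agree up to one overall phase factor.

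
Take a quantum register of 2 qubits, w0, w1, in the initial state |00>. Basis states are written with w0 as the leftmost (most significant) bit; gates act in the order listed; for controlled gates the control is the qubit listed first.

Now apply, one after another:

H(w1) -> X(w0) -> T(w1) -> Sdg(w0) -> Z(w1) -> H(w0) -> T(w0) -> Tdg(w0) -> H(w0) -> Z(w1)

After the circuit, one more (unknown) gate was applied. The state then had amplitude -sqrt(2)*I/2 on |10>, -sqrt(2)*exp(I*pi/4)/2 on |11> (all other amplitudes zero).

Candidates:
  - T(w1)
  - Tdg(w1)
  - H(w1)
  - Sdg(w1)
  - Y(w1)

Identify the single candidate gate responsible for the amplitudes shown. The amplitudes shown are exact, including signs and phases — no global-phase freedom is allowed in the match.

The unique candidate consistent with the amplitudes is Sdg(w1). Key observation: gates 5-10 undo each other exactly, leaving only the rest of the circuit to track.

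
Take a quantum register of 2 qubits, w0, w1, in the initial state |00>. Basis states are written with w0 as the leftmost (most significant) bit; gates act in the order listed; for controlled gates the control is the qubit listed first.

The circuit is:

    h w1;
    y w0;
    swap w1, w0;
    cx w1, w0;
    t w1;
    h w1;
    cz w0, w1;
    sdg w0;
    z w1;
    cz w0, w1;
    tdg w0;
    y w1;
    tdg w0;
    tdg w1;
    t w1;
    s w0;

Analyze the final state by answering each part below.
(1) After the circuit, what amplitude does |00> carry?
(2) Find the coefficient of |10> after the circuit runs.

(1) |00> carries amplitude exp(I*pi/4)/2 in the final state.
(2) The amplitude on |10> is -exp(3*I*pi/4)/2.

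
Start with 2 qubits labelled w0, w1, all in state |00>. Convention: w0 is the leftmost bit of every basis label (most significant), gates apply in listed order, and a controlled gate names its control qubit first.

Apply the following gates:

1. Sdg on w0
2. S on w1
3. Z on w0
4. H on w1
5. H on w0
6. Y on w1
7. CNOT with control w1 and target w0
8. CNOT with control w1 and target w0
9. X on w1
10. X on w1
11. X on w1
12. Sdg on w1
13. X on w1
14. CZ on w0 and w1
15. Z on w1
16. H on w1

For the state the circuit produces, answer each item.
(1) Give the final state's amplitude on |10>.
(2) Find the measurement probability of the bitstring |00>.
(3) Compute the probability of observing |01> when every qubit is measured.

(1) The final state's coefficient on |10> equals sqrt(2)*(-1 + I)/4.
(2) The probability of measuring |00> is 1/4.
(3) A full measurement returns |01> with probability 1/4.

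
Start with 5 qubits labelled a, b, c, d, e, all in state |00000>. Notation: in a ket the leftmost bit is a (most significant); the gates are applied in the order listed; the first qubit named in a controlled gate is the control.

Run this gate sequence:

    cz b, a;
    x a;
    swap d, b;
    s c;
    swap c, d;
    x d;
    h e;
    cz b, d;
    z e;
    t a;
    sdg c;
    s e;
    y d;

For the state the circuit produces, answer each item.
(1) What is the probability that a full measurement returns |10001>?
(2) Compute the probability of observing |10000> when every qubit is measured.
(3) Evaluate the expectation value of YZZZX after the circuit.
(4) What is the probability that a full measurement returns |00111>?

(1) Outcome |10001> occurs with probability 1/2.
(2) Outcome |10000> occurs with probability 1/2.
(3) The observable YZZZX averages to 0.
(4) A full measurement returns |00111> with probability 0.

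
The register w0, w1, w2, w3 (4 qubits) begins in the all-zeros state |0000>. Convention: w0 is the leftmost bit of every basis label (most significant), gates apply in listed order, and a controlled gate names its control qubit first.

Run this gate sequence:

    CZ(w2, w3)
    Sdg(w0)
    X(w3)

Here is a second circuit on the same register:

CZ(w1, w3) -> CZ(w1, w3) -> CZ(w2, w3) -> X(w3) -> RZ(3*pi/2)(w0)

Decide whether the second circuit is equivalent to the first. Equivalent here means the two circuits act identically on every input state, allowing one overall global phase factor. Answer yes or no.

Yes, they are equivalent — the unitaries differ by at most a global phase.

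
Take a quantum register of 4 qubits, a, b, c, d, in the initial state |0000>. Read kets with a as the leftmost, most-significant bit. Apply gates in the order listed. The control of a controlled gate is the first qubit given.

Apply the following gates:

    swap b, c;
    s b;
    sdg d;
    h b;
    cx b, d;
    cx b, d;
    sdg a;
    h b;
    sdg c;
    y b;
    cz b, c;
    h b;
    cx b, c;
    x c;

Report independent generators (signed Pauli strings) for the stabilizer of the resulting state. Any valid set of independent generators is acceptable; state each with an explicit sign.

The final state is stabilized by the group generated by -IXXI, +ZIII, -IZZI, +IIIZ; other independent generating sets are equally valid. Key observation: steps 5-6 multiply out to the identity, so the circuit reduces to the remaining gates.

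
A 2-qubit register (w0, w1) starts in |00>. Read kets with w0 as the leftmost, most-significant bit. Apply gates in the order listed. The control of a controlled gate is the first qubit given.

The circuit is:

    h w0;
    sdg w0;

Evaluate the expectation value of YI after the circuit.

The expectation value of YI is -1.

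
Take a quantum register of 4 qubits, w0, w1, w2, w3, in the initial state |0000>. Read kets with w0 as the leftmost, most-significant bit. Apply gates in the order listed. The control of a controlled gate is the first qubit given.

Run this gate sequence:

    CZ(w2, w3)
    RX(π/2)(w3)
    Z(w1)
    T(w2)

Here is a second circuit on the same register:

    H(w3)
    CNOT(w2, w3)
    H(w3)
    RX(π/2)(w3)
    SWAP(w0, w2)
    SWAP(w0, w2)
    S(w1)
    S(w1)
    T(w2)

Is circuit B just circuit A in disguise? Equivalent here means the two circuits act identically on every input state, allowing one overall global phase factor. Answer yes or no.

Yes: on every input state the two circuits agree up to one overall phase factor.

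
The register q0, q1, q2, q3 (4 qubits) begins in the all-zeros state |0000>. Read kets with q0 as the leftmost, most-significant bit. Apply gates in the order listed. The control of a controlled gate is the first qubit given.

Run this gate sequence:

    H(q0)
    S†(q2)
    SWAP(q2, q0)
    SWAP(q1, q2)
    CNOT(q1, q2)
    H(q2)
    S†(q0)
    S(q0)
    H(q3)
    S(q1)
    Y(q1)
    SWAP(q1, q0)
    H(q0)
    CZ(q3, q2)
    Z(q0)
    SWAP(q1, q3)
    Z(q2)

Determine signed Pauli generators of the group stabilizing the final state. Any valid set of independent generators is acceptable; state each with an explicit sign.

One valid set of independent stabilizer generators is +YIZI, +IXZI, -ZZYI, +IIIZ (any independent generating set of the same group is equally correct).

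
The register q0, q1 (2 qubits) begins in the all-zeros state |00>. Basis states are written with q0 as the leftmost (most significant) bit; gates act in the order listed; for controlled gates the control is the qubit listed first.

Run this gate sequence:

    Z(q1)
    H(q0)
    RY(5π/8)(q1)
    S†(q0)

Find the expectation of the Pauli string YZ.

The expectation value of YZ is sqrt(2 - sqrt(2))/2.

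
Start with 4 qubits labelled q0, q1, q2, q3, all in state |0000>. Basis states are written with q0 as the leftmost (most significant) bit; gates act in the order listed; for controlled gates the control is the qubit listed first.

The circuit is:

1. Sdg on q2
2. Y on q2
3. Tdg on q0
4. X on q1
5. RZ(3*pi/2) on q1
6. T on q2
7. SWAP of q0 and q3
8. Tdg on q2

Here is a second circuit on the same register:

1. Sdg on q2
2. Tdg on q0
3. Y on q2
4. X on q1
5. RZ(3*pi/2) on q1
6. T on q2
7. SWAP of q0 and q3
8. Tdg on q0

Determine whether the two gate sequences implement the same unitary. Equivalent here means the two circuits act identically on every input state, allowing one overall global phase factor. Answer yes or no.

No, they are not equivalent — no single phase factor reconciles the two unitaries.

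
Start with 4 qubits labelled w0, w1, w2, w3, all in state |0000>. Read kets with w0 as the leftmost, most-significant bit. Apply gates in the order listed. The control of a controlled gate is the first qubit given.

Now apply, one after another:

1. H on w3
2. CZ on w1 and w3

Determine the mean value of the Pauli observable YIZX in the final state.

The observable YIZX averages to 0.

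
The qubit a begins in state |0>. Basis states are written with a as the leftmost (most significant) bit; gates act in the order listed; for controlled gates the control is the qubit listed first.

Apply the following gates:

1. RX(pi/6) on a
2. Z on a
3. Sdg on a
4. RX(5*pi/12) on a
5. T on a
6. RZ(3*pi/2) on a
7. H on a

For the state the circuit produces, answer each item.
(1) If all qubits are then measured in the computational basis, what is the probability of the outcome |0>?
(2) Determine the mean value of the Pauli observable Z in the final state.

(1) Outcome |0> occurs with probability -sqrt(3)/16 + sqrt(2)/8 + 5/16.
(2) In the final state, Z has expectation -3/8 - sqrt(3)/8 + sqrt(2)/4.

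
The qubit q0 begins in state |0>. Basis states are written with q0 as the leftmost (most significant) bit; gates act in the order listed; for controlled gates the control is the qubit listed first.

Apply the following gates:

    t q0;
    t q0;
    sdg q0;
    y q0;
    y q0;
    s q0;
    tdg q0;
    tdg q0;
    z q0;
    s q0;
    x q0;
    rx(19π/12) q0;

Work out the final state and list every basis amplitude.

The final amplitudes are -I*sqrt(3*sqrt(2) + 6)/4 + I*sqrt(2 - sqrt(2))/4 on |0>, -sqrt(sqrt(2) + 2)/4 - sqrt(6 - 3*sqrt(2))/4 on |1>.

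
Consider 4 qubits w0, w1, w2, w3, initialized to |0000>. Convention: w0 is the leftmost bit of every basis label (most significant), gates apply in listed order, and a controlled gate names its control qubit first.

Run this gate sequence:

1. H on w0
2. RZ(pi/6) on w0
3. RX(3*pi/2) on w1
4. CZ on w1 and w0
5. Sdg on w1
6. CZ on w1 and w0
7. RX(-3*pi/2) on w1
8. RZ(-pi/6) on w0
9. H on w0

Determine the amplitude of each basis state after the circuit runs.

The final amplitudes are 1/2 - I/2 on |0000>, 1/2 - I/2 on |0100>, and 0 on every other basis state.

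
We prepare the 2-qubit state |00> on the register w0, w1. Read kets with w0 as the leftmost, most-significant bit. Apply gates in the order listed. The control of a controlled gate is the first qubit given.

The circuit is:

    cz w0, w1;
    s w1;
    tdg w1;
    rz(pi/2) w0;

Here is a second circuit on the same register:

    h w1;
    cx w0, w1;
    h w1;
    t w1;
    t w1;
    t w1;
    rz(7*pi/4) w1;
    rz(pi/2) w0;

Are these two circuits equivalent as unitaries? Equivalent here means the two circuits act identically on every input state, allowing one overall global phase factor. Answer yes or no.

No, they are not equivalent — no single phase factor reconciles the two unitaries.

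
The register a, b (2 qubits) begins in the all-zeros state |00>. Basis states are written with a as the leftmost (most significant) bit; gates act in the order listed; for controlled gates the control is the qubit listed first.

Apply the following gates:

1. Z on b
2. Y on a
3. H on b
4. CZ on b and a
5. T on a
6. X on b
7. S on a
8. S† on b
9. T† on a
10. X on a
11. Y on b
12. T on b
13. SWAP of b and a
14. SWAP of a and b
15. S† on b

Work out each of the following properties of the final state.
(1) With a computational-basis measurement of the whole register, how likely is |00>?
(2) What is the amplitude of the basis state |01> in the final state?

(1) A full measurement returns |00> with probability 1/2.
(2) The amplitude on |01> is sqrt(2)*exp(I*pi/4)/2.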